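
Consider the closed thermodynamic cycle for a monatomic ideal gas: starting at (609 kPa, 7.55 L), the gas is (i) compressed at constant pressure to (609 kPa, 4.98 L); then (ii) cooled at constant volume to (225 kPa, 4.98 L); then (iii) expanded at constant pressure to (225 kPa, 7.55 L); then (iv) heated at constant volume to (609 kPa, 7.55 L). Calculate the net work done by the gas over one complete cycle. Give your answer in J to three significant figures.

W_net ≈ -987 J

Constant-volume legs do no work.
W(i) = (609)(4.98 − 7.55) = -1565 J; W(iii) = (225)(7.55 − 4.98) = 578.2 J.
W_net = -1565 + 578.2 = -986.9 J (the counter-clockwise enclosed area).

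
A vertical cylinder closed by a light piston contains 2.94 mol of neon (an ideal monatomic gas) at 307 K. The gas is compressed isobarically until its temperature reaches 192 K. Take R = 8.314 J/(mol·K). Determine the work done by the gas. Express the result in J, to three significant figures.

W ≈ -2810 J

Isobaric: W = P ΔV = nR ΔT.
W = (2.94)(8.314)(192 − 307) = -2811 J.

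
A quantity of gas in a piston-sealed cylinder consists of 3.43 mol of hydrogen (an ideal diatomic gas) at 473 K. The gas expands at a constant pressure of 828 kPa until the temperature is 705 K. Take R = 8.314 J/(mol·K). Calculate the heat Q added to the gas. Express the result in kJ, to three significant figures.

Q ≈ 23.2 kJ

Isobaric: W = nRΔT = (3.43)(8.314)(232) = 6616 J.
ΔU = nCᵥΔT with Cᵥ = 5R/2: ΔU = (3.43)(20.79)(232) = 16540 J.
Q = ΔU + W = 16540 + 6616 = 23156 J.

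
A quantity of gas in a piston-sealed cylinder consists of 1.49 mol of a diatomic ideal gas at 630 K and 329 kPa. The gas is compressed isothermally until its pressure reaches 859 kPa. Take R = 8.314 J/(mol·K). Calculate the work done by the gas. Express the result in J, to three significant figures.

W ≈ -7490 J

Isothermal process: W = nRT ln(V₂/V₁) = nRT ln(P₁/P₂).
W = (1.49)(8.314)(630) × ln(329/859)
  = 7804 × ln(0.383) = 7804 × -0.9597
W_by_gas = -7490 J.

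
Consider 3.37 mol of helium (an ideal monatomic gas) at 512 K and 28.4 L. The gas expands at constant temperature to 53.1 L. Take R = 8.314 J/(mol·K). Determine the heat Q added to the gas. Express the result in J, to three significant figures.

Q ≈ 8980 J

Isothermal ⇒ ΔU = 0, so Q = W = nRT ln(V₂/V₁).
Q = (3.37)(8.314)(512) ln(53.1/28.4) = 14345 × 0.6258 = 8977 J.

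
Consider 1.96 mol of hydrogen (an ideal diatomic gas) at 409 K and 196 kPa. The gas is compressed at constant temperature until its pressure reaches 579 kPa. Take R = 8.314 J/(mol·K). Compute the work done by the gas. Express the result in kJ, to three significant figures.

Isothermal process: W = nRT ln(V₂/V₁) = nRT ln(P₁/P₂).
W = (1.96)(8.314)(409) × ln(196/579)
  = 6665 × ln(0.3385) = 6665 × -1.083
W_by_gas = -7219 J.

W ≈ -7.22 kJ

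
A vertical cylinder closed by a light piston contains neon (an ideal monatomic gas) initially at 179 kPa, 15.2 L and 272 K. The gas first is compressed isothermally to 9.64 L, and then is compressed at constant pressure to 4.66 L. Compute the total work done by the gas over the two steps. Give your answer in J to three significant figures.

W_total ≈ -2640 J

Step 1 (isothermal): W = P₁V₁ ln(V₂/V₁) = (2721) ln(9.64/15.2) = -1239 J.
After step 1: P = 282.2 kPa, V = 9.64 L, T = 272 K.
Step 2 (isobaric): W = PΔV = (282.2 kPa)(4.66 − 9.64 L) = -1406 J.
W_total = -1239 − 1406 = -2645 J.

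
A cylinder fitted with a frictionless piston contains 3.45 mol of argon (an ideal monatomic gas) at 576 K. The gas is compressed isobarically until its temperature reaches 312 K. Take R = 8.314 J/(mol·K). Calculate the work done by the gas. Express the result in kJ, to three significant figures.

W ≈ -7.57 kJ

Isobaric: W = P ΔV = nR ΔT.
W = (3.45)(8.314)(312 − 576) = -7572 J.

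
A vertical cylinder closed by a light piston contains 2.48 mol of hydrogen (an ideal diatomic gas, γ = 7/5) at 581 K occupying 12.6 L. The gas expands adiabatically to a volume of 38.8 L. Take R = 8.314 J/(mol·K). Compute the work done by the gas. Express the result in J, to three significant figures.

W ≈ 10900 J

Adiabatic: TV^(γ−1) = const with γ = 7/5.
T₂ = T₁ (V₁/V₂)^(γ−1) = 581 × (12.6/38.8)^0.4 = 581 × 0.6377 = 370.5 K.
W_by = nCᵥ(T₁ − T₂) = (2.48)(20.79)(581 − 370.5) = 10850 J.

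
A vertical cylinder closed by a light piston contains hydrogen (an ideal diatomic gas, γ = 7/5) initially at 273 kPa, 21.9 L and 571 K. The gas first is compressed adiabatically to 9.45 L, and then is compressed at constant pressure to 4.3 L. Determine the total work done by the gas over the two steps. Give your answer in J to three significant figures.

Step 1 (adiabatic): W = (P₁V₁ − P₂V₂)/(γ−1) = (5979 − 8368)/0.4 = -5973 J.
After step 1: P = 885.5 kPa, V = 9.45 L, T = 799.2 K.
Step 2 (isobaric): W = PΔV = (885.5 kPa)(4.3 − 9.45 L) = -4560 J.
W_total = -5973 − 4560 = -10533 J.

W_total ≈ -10500 J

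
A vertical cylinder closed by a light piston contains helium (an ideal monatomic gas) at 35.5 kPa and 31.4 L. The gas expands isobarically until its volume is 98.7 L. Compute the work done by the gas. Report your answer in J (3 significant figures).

W ≈ 2390 J

Isobaric: W = P ΔV.
W = (35.5 kPa)(98.7 − 31.4 L) = (35.5)(67.3) = 2389 J.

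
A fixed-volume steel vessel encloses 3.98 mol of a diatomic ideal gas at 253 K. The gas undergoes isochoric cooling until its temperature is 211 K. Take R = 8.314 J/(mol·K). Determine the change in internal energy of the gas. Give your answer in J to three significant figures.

Constant volume ⇒ W = 0, so Q = ΔU = nCᵥΔT with Cᵥ = 5R/2 = 20.79 J/(mol·K).
ΔU = (3.98)(20.79)(211 − 253) = -3474 J.

ΔU ≈ -3470 J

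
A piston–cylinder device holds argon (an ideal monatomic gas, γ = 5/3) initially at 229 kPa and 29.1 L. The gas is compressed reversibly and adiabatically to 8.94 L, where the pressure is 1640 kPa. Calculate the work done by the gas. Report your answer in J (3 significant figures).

Adiabatic: W = (P₁V₁ − P₂V₂)/(γ − 1) with γ = 5/3.
P₁V₁ = 6664 J, P₂V₂ = 14662 J.
W = (6664 − 14662) / 0.6667 = -11997 J.

W ≈ -12000 J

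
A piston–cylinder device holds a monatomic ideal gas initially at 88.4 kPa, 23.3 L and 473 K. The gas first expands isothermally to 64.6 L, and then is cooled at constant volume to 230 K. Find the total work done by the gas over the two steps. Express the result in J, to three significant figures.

W_total ≈ 2100 J

Step 1 (isothermal): W = P₁V₁ ln(V₂/V₁) = (2060) ln(64.6/23.3) = 2100 J.
Step 2 (isochoric): W = 0 (constant volume).
W_total = 2100 + 0 = 2100 J.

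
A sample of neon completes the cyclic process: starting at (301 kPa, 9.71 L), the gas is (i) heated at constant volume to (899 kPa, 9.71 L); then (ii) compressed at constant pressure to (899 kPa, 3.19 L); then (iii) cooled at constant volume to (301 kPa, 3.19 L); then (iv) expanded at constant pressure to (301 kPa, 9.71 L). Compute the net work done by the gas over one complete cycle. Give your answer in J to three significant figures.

Constant-volume legs do no work.
W(ii) = (899)(3.19 − 9.71) = -5861 J; W(iv) = (301)(9.71 − 3.19) = 1963 J.
W_net = -5861 + 1963 = -3899 J (the counter-clockwise enclosed area).

W_net ≈ -3900 J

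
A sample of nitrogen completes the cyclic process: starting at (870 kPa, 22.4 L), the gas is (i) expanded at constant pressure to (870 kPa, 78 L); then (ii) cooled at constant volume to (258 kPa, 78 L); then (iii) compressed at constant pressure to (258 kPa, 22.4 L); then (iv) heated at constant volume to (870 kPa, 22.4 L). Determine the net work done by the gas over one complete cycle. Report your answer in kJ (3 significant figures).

W_net ≈ 34.0 kJ

Constant-volume legs do no work.
W(i) = (870)(78 − 22.4) = 48372 J; W(iii) = (258)(22.4 − 78) = -14345 J.
W_net = 48372 − 14345 = 34027 J (the clockwise enclosed area).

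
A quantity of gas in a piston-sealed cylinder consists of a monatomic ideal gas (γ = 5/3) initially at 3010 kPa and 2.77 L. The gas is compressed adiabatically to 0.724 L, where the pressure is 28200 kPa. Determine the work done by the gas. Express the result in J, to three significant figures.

W ≈ -18100 J

Adiabatic: W = (P₁V₁ − P₂V₂)/(γ − 1) with γ = 5/3.
P₁V₁ = 8338 J, P₂V₂ = 20417 J.
W = (8338 − 20417) / 0.6667 = -18119 J.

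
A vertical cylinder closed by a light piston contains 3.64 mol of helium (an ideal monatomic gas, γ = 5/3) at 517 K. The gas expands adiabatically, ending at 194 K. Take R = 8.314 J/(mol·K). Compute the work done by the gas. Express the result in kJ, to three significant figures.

W ≈ 14.7 kJ

Adiabatic ⇒ Q = 0, so W_by = −ΔU = nCᵥ(T₁ − T₂).
Cᵥ = 3R/2 = 12.47 J/(mol·K).
W = (3.64)(12.47)(517 − 194) = 14662 J.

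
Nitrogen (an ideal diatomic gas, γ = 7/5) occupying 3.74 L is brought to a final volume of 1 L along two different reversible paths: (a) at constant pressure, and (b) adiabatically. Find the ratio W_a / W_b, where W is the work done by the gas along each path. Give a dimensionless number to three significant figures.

Path (a) isobaric: W = P₁(V₂ − V₁) → W_a/(P₁V₁) = -0.7326.
Path (b) adiabatic: W = P₁V₁(1 − (V₁/V₂)^(γ−1))/(γ−1) → W_b/(P₁V₁) = -1.737.
W_a / W_b = -0.7326 / -1.737 = 0.4217.

W_a / W_b ≈ 0.422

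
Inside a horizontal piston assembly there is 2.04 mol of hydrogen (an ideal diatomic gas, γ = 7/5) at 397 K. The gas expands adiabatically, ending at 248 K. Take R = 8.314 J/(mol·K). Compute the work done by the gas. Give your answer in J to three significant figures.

Adiabatic ⇒ Q = 0, so W_by = −ΔU = nCᵥ(T₁ − T₂).
Cᵥ = 5R/2 = 20.79 J/(mol·K).
W = (2.04)(20.79)(397 − 248) = 6318 J.

W ≈ 6320 J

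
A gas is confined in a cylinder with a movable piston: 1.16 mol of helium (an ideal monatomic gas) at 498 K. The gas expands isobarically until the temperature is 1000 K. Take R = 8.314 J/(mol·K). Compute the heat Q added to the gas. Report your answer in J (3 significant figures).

Q ≈ 12100 J

Isobaric: W = nRΔT = (1.16)(8.314)(502) = 4841 J.
ΔU = nCᵥΔT with Cᵥ = 3R/2: ΔU = (1.16)(12.47)(502) = 7262 J.
Q = ΔU + W = 7262 + 4841 = 12104 J.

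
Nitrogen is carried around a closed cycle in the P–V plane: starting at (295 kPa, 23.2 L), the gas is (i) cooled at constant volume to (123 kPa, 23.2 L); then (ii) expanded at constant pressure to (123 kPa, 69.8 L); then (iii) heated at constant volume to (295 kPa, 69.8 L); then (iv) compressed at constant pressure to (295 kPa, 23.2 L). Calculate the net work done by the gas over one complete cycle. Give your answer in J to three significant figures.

W_net ≈ -8020 J

Constant-volume legs do no work.
W(ii) = (123)(69.8 − 23.2) = 5732 J; W(iv) = (295)(23.2 − 69.8) = -13747 J.
W_net = 5732 − 13747 = -8015 J (the counter-clockwise enclosed area).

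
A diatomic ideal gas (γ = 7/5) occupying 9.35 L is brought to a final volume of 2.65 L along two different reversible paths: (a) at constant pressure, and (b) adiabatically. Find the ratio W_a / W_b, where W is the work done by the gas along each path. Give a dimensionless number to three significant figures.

W_a / W_b ≈ 0.437

Path (a) isobaric: W = P₁(V₂ − V₁) → W_a/(P₁V₁) = -0.7166.
Path (b) adiabatic: W = P₁V₁(1 − (V₁/V₂)^(γ−1))/(γ−1) → W_b/(P₁V₁) = -1.64.
W_a / W_b = -0.7166 / -1.64 = 0.437.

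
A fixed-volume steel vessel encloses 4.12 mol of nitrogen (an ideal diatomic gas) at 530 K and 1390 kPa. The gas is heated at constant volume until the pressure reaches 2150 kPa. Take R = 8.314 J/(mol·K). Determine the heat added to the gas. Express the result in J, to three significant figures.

Constant volume ⇒ W = 0, so Q = ΔU = nCᵥΔT with Cᵥ = 5R/2 = 20.79 J/(mol·K).
At constant V, T₂/T₁ = P₂/P₁ ⇒ ΔT = T₁(P₂/P₁ − 1) = 530·(2150/1390 − 1) = 289.8 K.
ΔU = (4.12)(20.79)(289.8) = 24815 J.

Q ≈ 24800 J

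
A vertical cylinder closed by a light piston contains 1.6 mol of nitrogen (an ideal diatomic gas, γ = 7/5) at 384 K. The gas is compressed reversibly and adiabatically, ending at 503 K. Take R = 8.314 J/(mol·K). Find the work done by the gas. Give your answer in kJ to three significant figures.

W ≈ -3.96 kJ

Adiabatic ⇒ Q = 0, so W_by = −ΔU = nCᵥ(T₁ − T₂).
Cᵥ = 5R/2 = 20.79 J/(mol·K).
W = (1.6)(20.79)(384 − 503) = -3957 J.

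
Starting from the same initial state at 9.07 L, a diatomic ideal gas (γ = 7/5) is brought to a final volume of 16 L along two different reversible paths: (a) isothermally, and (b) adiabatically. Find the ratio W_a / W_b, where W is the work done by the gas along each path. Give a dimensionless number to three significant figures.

Path (a) isothermal: W = P₁V₁ ln(V₂/V₁) → W_a/(P₁V₁) = 0.5676.
Path (b) adiabatic: W = P₁V₁(1 − (V₁/V₂)^(γ−1))/(γ−1) → W_b/(P₁V₁) = 0.5078.
W_a / W_b = 0.5676 / 0.5078 = 1.118.

W_a / W_b ≈ 1.12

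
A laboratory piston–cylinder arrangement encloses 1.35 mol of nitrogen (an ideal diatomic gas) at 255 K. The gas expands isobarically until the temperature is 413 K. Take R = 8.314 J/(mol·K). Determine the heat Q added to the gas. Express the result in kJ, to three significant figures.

Q ≈ 6.21 kJ

Isobaric: W = nRΔT = (1.35)(8.314)(158) = 1773 J.
ΔU = nCᵥΔT with Cᵥ = 5R/2: ΔU = (1.35)(20.79)(158) = 4433 J.
Q = ΔU + W = 4433 + 1773 = 6207 J.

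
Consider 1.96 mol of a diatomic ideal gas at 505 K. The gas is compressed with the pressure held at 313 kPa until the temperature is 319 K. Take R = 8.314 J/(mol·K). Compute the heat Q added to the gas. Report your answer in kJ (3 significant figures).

Isobaric: W = nRΔT = (1.96)(8.314)(-186) = -3031 J.
ΔU = nCᵥΔT with Cᵥ = 5R/2: ΔU = (1.96)(20.79)(-186) = -7577 J.
Q = ΔU + W = -7577 − 3031 = -10608 J.

Q ≈ -10.6 kJ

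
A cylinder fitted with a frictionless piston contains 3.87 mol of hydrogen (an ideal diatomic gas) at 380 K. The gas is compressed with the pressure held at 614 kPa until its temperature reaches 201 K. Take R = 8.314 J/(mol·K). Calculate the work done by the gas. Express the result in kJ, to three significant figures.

Isobaric: W = P ΔV = nR ΔT.
W = (3.87)(8.314)(201 − 380) = -5759 J.

W ≈ -5.76 kJ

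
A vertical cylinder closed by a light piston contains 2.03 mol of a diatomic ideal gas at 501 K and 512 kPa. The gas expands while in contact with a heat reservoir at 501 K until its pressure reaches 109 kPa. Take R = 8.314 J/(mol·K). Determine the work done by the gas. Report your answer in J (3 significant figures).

W ≈ 13100 J

Isothermal process: W = nRT ln(V₂/V₁) = nRT ln(P₁/P₂).
W = (2.03)(8.314)(501) × ln(512/109)
  = 8456 × ln(4.697) = 8456 × 1.547
W_by_gas = 13081 J.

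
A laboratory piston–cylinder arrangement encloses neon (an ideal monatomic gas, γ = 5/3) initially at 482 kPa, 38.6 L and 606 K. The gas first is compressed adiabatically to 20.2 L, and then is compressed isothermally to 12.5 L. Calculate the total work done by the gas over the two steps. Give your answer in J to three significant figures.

W_total ≈ -28800 J

Step 1 (adiabatic): W = (P₁V₁ − P₂V₂)/(γ−1) = (18605 − 28650)/0.667 = -15067 J.
After step 1: P = 1418 kPa, V = 20.2 L, T = 933.2 K.
Step 2 (isothermal): W = P₁V₁ ln(V₂/V₁) = (28650) ln(12.5/20.2) = -13751 J.
W_total = -15067 − 13751 = -28818 J.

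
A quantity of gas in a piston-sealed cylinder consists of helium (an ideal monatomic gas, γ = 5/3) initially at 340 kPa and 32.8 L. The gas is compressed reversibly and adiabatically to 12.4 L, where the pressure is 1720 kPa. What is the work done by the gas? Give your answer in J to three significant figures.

W ≈ -15300 J

Adiabatic: W = (P₁V₁ − P₂V₂)/(γ − 1) with γ = 5/3.
P₁V₁ = 11152 J, P₂V₂ = 21328 J.
W = (11152 − 21328) / 0.6667 = -15264 J.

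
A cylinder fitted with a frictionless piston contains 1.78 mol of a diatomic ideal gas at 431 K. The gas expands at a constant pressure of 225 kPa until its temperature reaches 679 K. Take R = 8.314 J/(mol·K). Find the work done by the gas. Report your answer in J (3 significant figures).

W ≈ 3670 J

Isobaric: W = P ΔV = nR ΔT.
W = (1.78)(8.314)(679 − 431) = 3670 J.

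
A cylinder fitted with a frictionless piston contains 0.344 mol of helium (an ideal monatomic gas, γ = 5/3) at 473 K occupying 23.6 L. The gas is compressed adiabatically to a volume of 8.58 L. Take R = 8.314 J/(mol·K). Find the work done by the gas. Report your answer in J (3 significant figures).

Adiabatic: TV^(γ−1) = const with γ = 5/3.
T₂ = T₁ (V₁/V₂)^(γ−1) = 473 × (23.6/8.58)^0.667 = 473 × 1.963 = 928.6 K.
W_by = nCᵥ(T₁ − T₂) = (0.344)(12.47)(473 − 928.6) = -1954 J.

W ≈ -1950 J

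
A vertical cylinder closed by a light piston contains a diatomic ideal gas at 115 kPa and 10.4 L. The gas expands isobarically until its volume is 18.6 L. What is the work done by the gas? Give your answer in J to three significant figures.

Isobaric: W = P ΔV.
W = (115 kPa)(18.6 − 10.4 L) = (115)(8.2) = 943 J.

W ≈ 943 J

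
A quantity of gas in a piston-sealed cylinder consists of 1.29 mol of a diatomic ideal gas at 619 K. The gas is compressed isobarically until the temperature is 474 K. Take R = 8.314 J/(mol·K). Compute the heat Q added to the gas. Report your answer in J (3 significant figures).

Q ≈ -5440 J

Isobaric: W = nRΔT = (1.29)(8.314)(-145) = -1555 J.
ΔU = nCᵥΔT with Cᵥ = 5R/2: ΔU = (1.29)(20.79)(-145) = -3888 J.
Q = ΔU + W = -3888 − 1555 = -5443 J.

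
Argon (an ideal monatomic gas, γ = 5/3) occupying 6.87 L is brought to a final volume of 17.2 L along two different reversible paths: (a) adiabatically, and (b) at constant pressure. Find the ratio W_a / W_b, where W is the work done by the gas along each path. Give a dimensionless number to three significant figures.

W_a / W_b ≈ 0.457

Path (a) adiabatic: W = P₁V₁(1 − (V₁/V₂)^(γ−1))/(γ−1) → W_a/(P₁V₁) = 0.6865.
Path (b) isobaric: W = P₁(V₂ − V₁) → W_b/(P₁V₁) = 1.504.
W_a / W_b = 0.6865 / 1.504 = 0.4565.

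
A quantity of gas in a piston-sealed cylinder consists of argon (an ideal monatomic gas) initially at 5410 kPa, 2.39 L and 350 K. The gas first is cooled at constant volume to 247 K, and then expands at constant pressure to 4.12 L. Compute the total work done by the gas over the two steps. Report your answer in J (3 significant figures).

Step 1 (isochoric): W = 0 (constant volume).
After step 1: P = 3818 kPa (V unchanged).
Step 2 (isobaric): W = PΔV = (3818 kPa)(4.12 − 2.39 L) = 6605 J.
W_total = 0 + 6605 = 6605 J.

W_total ≈ 6600 J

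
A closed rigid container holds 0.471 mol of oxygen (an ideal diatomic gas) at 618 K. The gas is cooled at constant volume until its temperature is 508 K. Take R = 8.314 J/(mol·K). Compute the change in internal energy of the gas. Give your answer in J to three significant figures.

ΔU ≈ -1080 J

Constant volume ⇒ W = 0, so Q = ΔU = nCᵥΔT with Cᵥ = 5R/2 = 20.79 J/(mol·K).
ΔU = (0.471)(20.79)(508 − 618) = -1077 J.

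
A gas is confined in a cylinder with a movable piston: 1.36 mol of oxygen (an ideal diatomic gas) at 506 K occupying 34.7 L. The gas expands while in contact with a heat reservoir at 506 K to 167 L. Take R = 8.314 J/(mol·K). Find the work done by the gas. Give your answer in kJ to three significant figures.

W ≈ 8.99 kJ

Isothermal: W = nRT ln(V₂/V₁).
W = (1.36)(8.314)(506) × ln(167/34.7)
  = 5721 × 1.571
W_by_gas = 8990 J.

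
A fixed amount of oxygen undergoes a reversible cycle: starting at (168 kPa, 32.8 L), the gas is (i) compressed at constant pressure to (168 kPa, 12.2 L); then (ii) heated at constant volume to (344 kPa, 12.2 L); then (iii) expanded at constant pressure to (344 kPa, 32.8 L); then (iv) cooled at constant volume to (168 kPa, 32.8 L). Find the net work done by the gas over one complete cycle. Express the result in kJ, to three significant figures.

Constant-volume legs do no work.
W(i) = (168)(12.2 − 32.8) = -3461 J; W(iii) = (344)(32.8 − 12.2) = 7086 J.
W_net = -3461 + 7086 = 3626 J (the clockwise enclosed area).

W_net ≈ 3.63 kJ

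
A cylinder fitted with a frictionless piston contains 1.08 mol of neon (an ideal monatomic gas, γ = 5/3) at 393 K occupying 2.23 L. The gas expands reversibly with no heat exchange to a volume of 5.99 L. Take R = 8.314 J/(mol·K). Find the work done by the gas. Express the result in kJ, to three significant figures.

Adiabatic: TV^(γ−1) = const with γ = 5/3.
T₂ = T₁ (V₁/V₂)^(γ−1) = 393 × (2.23/5.99)^0.667 = 393 × 0.5175 = 203.4 K.
W_by = nCᵥ(T₁ − T₂) = (1.08)(12.47)(393 − 203.4) = 2554 J.

W ≈ 2.55 kJ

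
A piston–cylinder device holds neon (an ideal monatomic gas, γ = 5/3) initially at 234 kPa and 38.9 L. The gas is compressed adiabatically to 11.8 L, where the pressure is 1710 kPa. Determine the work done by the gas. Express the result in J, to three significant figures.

W ≈ -16600 J

Adiabatic: W = (P₁V₁ − P₂V₂)/(γ − 1) with γ = 5/3.
P₁V₁ = 9103 J, P₂V₂ = 20178 J.
W = (9103 − 20178) / 0.6667 = -16613 J.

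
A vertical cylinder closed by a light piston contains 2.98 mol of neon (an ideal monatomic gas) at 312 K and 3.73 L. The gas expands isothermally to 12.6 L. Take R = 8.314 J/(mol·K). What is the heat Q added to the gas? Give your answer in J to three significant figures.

Isothermal ⇒ ΔU = 0, so Q = W = nRT ln(V₂/V₁).
Q = (2.98)(8.314)(312) ln(12.6/3.73) = 7730 × 1.217 = 9410 J.

Q ≈ 9410 J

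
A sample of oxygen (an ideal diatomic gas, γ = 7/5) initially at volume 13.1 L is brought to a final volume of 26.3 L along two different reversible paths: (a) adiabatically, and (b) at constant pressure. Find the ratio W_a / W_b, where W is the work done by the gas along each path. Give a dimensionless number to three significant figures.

Path (a) adiabatic: W = P₁V₁(1 − (V₁/V₂)^(γ−1))/(γ−1) → W_a/(P₁V₁) = 0.6082.
Path (b) isobaric: W = P₁(V₂ − V₁) → W_b/(P₁V₁) = 1.008.
W_a / W_b = 0.6082 / 1.008 = 0.6036.

W_a / W_b ≈ 0.604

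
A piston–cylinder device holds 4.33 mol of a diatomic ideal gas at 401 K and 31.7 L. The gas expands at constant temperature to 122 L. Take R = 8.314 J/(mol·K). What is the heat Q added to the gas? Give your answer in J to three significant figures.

Q ≈ 19500 J

Isothermal ⇒ ΔU = 0, so Q = W = nRT ln(V₂/V₁).
Q = (4.33)(8.314)(401) ln(122/31.7) = 14436 × 1.348 = 19455 J.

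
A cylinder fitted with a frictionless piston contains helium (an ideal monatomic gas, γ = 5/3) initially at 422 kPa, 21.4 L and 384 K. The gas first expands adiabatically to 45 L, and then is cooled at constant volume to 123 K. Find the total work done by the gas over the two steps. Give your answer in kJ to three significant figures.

Step 1 (adiabatic): W = (P₁V₁ − P₂V₂)/(γ−1) = (9031 − 5502)/0.667 = 5293 J.
Step 2 (isochoric): W = 0 (constant volume).
W_total = 5293 + 0 = 5293 J.

W_total ≈ 5.29 kJ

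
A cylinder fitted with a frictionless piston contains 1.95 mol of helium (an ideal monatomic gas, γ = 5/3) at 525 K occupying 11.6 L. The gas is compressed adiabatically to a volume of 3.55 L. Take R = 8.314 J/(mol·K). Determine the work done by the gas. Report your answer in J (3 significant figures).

W ≈ -15300 J

Adiabatic: TV^(γ−1) = const with γ = 5/3.
T₂ = T₁ (V₁/V₂)^(γ−1) = 525 × (11.6/3.55)^0.667 = 525 × 2.202 = 1156 K.
W_by = nCᵥ(T₁ − T₂) = (1.95)(12.47)(525 − 1156) = -15346 J.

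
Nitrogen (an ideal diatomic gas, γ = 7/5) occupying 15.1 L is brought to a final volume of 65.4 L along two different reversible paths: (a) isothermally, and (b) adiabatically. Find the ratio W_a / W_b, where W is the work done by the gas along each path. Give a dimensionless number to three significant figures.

W_a / W_b ≈ 1.32

Path (a) isothermal: W = P₁V₁ ln(V₂/V₁) → W_a/(P₁V₁) = 1.466.
Path (b) adiabatic: W = P₁V₁(1 − (V₁/V₂)^(γ−1))/(γ−1) → W_b/(P₁V₁) = 1.109.
W_a / W_b = 1.466 / 1.109 = 1.322.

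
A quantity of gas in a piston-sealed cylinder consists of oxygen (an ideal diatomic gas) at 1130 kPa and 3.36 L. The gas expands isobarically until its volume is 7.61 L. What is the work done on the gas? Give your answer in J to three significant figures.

Isobaric: W = P ΔV.
W = (1130 kPa)(7.61 − 3.36 L) = (1130)(4.25) = 4802 J.
Work on gas = −W_by = -4802 J.

W ≈ -4800 J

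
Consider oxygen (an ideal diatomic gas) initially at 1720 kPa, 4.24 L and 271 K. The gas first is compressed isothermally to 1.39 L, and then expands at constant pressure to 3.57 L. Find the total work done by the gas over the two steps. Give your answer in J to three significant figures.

W_total ≈ 3300 J

Step 1 (isothermal): W = P₁V₁ ln(V₂/V₁) = (7293) ln(1.39/4.24) = -8133 J.
After step 1: P = 5247 kPa, V = 1.39 L, T = 271 K.
Step 2 (isobaric): W = PΔV = (5247 kPa)(3.57 − 1.39 L) = 11438 J.
W_total = -8133 + 11438 = 3304 J.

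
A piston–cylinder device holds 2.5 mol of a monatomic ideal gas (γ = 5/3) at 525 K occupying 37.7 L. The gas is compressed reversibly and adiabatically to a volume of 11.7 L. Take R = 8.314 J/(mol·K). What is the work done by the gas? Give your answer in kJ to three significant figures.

W ≈ -19.3 kJ

Adiabatic: TV^(γ−1) = const with γ = 5/3.
T₂ = T₁ (V₁/V₂)^(γ−1) = 525 × (37.7/11.7)^0.667 = 525 × 2.182 = 1145 K.
W_by = nCᵥ(T₁ − T₂) = (2.5)(12.47)(525 − 1145) = -19340 J.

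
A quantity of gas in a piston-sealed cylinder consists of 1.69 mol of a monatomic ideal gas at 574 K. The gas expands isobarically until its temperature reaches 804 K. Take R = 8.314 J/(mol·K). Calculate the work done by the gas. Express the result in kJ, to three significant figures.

W ≈ 3.23 kJ

Isobaric: W = P ΔV = nR ΔT.
W = (1.69)(8.314)(804 − 574) = 3232 J.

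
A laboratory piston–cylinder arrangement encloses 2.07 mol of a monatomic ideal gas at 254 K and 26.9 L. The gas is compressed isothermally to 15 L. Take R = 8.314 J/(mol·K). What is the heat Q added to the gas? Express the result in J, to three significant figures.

Isothermal ⇒ ΔU = 0, so Q = W = nRT ln(V₂/V₁).
Q = (2.07)(8.314)(254) ln(15/26.9) = 4371 × -0.5841 = -2553 J.

Q ≈ -2550 J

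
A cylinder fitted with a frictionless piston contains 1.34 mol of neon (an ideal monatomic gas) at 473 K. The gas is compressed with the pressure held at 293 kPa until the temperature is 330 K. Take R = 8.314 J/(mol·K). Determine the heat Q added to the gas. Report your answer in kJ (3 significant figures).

Q ≈ -3.98 kJ

Isobaric: W = nRΔT = (1.34)(8.314)(-143) = -1593 J.
ΔU = nCᵥΔT with Cᵥ = 3R/2: ΔU = (1.34)(12.47)(-143) = -2390 J.
Q = ΔU + W = -2390 − 1593 = -3983 J.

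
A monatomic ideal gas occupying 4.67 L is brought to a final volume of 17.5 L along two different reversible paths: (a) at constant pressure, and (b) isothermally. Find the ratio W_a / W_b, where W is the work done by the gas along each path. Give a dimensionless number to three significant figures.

W_a / W_b ≈ 2.08

Path (a) isobaric: W = P₁(V₂ − V₁) → W_a/(P₁V₁) = 2.747.
Path (b) isothermal: W = P₁V₁ ln(V₂/V₁) → W_b/(P₁V₁) = 1.321.
W_a / W_b = 2.747 / 1.321 = 2.08.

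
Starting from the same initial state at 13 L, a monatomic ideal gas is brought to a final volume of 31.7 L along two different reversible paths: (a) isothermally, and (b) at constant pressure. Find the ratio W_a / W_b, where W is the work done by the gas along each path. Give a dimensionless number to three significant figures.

Path (a) isothermal: W = P₁V₁ ln(V₂/V₁) → W_a/(P₁V₁) = 0.8914.
Path (b) isobaric: W = P₁(V₂ − V₁) → W_b/(P₁V₁) = 1.438.
W_a / W_b = 0.8914 / 1.438 = 0.6197.

W_a / W_b ≈ 0.620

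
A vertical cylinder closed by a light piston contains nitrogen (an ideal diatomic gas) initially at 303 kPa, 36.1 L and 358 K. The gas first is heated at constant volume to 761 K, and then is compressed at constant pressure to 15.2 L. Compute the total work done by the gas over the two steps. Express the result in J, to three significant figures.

W_total ≈ -13500 J

Step 1 (isochoric): W = 0 (constant volume).
After step 1: P = 644.1 kPa (V unchanged).
Step 2 (isobaric): W = PΔV = (644.1 kPa)(15.2 − 36.1 L) = -13461 J.
W_total = 0 − 13461 = -13461 J.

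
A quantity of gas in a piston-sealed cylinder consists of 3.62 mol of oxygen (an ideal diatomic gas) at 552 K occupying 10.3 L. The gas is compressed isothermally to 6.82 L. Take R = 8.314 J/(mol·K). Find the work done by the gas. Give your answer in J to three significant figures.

W ≈ -6850 J

Isothermal: W = nRT ln(V₂/V₁).
W = (3.62)(8.314)(552) × ln(6.82/10.3)
  = 16613 × -0.4123
W_by_gas = -6849 J.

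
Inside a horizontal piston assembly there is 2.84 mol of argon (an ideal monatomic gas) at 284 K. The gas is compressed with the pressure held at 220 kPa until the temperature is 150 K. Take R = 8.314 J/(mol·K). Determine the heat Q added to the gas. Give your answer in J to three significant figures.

Q ≈ -7910 J

Isobaric: W = nRΔT = (2.84)(8.314)(-134) = -3164 J.
ΔU = nCᵥΔT with Cᵥ = 3R/2: ΔU = (2.84)(12.47)(-134) = -4746 J.
Q = ΔU + W = -4746 − 3164 = -7910 J.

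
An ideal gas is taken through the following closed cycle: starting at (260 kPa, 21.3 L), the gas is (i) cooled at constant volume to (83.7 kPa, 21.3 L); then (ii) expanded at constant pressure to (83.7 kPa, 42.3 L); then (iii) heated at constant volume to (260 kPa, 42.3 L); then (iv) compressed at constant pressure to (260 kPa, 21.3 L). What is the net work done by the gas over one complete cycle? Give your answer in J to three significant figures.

W_net ≈ -3700 J

Constant-volume legs do no work.
W(ii) = (83.7)(42.3 − 21.3) = 1758 J; W(iv) = (260)(21.3 − 42.3) = -5460 J.
W_net = 1758 − 5460 = -3702 J (the counter-clockwise enclosed area).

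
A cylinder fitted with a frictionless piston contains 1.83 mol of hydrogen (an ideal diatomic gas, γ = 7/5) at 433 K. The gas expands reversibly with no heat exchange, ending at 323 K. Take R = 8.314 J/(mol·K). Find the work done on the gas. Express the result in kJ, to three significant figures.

Adiabatic ⇒ Q = 0, so W_by = −ΔU = nCᵥ(T₁ − T₂).
Cᵥ = 5R/2 = 20.79 J/(mol·K).
W = (1.83)(20.79)(433 − 323) = 4184 J.
Work on gas = −W_by = -4184 J.

W ≈ -4.18 kJ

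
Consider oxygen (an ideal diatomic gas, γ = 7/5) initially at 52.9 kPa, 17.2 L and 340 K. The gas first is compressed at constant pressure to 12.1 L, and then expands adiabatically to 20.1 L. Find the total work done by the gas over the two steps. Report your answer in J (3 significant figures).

W_total ≈ 24.2 J

Step 1 (isobaric): W = PΔV = (52.9 kPa)(12.1 − 17.2 L) = -269.8 J.
After step 1: P = 52.9 kPa, V = 12.1 L, T = 239.2 K.
Step 2 (adiabatic): W = (P₁V₁ − P₂V₂)/(γ−1) = (640.1 − 522.5)/0.4 = 294 J.
W_total = -269.8 + 294 = 24.21 J.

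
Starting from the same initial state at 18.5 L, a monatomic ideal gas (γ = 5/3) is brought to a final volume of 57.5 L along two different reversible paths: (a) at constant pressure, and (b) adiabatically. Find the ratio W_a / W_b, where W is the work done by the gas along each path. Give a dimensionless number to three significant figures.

W_a / W_b ≈ 2.65

Path (a) isobaric: W = P₁(V₂ − V₁) → W_a/(P₁V₁) = 2.108.
Path (b) adiabatic: W = P₁V₁(1 − (V₁/V₂)^(γ−1))/(γ−1) → W_b/(P₁V₁) = 0.7957.
W_a / W_b = 2.108 / 0.7957 = 2.649.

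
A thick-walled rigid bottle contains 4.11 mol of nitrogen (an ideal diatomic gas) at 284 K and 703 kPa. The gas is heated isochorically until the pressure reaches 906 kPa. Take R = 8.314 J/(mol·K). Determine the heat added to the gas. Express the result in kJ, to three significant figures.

Q ≈ 7.01 kJ

Constant volume ⇒ W = 0, so Q = ΔU = nCᵥΔT with Cᵥ = 5R/2 = 20.79 J/(mol·K).
At constant V, T₂/T₁ = P₂/P₁ ⇒ ΔT = T₁(P₂/P₁ − 1) = 284·(906/703 − 1) = 82.01 K.
ΔU = (4.11)(20.79)(82.01) = 7006 J.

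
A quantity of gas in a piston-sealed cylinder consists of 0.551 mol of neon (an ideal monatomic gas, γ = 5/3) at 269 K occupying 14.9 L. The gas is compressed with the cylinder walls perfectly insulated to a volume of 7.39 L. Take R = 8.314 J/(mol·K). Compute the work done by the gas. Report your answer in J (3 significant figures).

Adiabatic: TV^(γ−1) = const with γ = 5/3.
T₂ = T₁ (V₁/V₂)^(γ−1) = 269 × (14.9/7.39)^0.667 = 269 × 1.596 = 429.3 K.
W_by = nCᵥ(T₁ − T₂) = (0.551)(12.47)(269 − 429.3) = -1102 J.

W ≈ -1100 J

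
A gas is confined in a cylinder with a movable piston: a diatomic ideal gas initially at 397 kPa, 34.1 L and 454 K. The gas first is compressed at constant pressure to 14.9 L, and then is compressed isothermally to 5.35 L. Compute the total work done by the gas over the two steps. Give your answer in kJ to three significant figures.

Step 1 (isobaric): W = PΔV = (397 kPa)(14.9 − 34.1 L) = -7622 J.
After step 1: P = 397 kPa, V = 14.9 L, T = 198.4 K.
Step 2 (isothermal): W = P₁V₁ ln(V₂/V₁) = (5915) ln(5.35/14.9) = -6059 J.
W_total = -7622 − 6059 = -13681 J.

W_total ≈ -13.7 kJ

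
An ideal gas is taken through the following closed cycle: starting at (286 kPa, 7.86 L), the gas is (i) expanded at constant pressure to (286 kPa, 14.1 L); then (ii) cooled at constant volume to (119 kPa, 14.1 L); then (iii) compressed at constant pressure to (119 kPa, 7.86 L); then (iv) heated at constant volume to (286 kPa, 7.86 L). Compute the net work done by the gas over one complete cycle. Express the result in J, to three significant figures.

Constant-volume legs do no work.
W(i) = (286)(14.1 − 7.86) = 1785 J; W(iii) = (119)(7.86 − 14.1) = -742.6 J.
W_net = 1785 − 742.6 = 1042 J (the clockwise enclosed area).

W_net ≈ 1040 J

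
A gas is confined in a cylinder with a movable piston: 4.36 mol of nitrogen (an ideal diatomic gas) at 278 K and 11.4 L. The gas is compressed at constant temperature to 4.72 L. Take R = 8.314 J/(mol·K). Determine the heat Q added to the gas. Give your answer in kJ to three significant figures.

Q ≈ -8.89 kJ

Isothermal ⇒ ΔU = 0, so Q = W = nRT ln(V₂/V₁).
Q = (4.36)(8.314)(278) ln(4.72/11.4) = 10077 × -0.8818 = -8886 J.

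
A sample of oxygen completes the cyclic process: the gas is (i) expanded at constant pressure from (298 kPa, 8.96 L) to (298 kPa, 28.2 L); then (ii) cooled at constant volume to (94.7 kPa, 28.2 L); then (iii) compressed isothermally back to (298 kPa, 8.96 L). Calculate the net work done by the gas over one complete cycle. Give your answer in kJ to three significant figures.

Leg (i): W = PΔV = (298)(28.2 − 8.96) = 5734 J.
Leg (ii): W = 0.
Leg (iii): W = PᵢVᵢ ln(V_f/Vᵢ) = (2671) ln(8.96/28.2) = -3062 J.
W_net = 5734 − 3062 = 2672 J.

W_net ≈ 2.67 kJ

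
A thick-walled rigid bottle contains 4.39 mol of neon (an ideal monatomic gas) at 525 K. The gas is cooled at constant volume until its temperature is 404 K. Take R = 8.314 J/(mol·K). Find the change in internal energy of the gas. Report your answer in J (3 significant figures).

Constant volume ⇒ W = 0, so Q = ΔU = nCᵥΔT with Cᵥ = 3R/2 = 12.47 J/(mol·K).
ΔU = (4.39)(12.47)(404 − 525) = -6624 J.

ΔU ≈ -6620 J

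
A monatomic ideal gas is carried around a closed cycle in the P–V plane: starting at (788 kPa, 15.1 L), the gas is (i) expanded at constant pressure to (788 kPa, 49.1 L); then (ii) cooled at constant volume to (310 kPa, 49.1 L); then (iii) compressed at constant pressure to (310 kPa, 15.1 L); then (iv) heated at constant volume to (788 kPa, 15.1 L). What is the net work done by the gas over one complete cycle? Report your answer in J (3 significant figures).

Constant-volume legs do no work.
W(i) = (788)(49.1 − 15.1) = 26792 J; W(iii) = (310)(15.1 − 49.1) = -10540 J.
W_net = 26792 − 10540 = 16252 J (the clockwise enclosed area).

W_net ≈ 16300 J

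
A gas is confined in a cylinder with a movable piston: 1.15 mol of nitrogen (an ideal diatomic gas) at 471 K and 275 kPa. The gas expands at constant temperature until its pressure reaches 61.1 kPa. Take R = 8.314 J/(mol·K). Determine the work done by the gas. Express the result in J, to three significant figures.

Isothermal process: W = nRT ln(V₂/V₁) = nRT ln(P₁/P₂).
W = (1.15)(8.314)(471) × ln(275/61.1)
  = 4503 × ln(4.501) = 4503 × 1.504
W_by_gas = 6774 J.

W ≈ 6770 J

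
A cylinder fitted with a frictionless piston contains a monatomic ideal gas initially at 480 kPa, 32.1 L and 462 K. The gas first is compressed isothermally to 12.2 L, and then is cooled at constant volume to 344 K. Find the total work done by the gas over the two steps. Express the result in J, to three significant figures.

Step 1 (isothermal): W = P₁V₁ ln(V₂/V₁) = (15408) ln(12.2/32.1) = -14906 J.
Step 2 (isochoric): W = 0 (constant volume).
W_total = -14906 + 0 = -14906 J.

W_total ≈ -14900 J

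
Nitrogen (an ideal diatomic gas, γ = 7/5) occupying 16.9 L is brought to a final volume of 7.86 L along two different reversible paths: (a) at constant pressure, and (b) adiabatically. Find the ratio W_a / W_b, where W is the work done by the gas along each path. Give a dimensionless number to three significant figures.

W_a / W_b ≈ 0.597

Path (a) isobaric: W = P₁(V₂ − V₁) → W_a/(P₁V₁) = -0.5349.
Path (b) adiabatic: W = P₁V₁(1 − (V₁/V₂)^(γ−1))/(γ−1) → W_b/(P₁V₁) = -0.8957.
W_a / W_b = -0.5349 / -0.8957 = 0.5972.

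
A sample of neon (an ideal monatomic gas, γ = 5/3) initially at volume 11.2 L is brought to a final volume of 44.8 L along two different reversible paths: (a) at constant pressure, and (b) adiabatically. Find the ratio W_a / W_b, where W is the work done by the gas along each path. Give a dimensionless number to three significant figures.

W_a / W_b ≈ 3.32

Path (a) isobaric: W = P₁(V₂ − V₁) → W_a/(P₁V₁) = 3.
Path (b) adiabatic: W = P₁V₁(1 − (V₁/V₂)^(γ−1))/(γ−1) → W_b/(P₁V₁) = 0.9047.
W_a / W_b = 3 / 0.9047 = 3.316.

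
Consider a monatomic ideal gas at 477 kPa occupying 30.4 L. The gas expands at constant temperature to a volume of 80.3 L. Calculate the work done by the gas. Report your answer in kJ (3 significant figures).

Isothermal: W = nRT ln(V₂/V₁) = P₁V₁ ln(V₂/V₁).
P₁V₁ = (477 kPa)(30.4 L) = 14501 J.
W = 14501 × ln(80.3/30.4) = 14501 × 0.9713
W_by_gas = 14085 J.

W ≈ 14.1 kJ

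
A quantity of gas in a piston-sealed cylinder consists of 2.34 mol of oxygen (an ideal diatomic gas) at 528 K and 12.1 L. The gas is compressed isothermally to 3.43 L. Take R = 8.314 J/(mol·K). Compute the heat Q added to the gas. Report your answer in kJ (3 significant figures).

Q ≈ -12.9 kJ

Isothermal ⇒ ΔU = 0, so Q = W = nRT ln(V₂/V₁).
Q = (2.34)(8.314)(528) ln(3.43/12.1) = 10272 × -1.261 = -12949 J.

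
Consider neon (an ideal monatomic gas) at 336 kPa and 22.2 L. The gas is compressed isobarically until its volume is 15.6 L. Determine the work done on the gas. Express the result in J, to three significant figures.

Isobaric: W = P ΔV.
W = (336 kPa)(15.6 − 22.2 L) = (336)(-6.6) = -2218 J.
Work on gas = −W_by = 2218 J.

W ≈ 2220 J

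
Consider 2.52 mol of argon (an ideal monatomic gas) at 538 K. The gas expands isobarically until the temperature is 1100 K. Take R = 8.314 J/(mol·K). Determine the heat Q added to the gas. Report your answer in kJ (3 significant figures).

Q ≈ 29.4 kJ

Isobaric: W = nRΔT = (2.52)(8.314)(562) = 11775 J.
ΔU = nCᵥΔT with Cᵥ = 3R/2: ΔU = (2.52)(12.47)(562) = 17662 J.
Q = ΔU + W = 17662 + 11775 = 29437 J.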